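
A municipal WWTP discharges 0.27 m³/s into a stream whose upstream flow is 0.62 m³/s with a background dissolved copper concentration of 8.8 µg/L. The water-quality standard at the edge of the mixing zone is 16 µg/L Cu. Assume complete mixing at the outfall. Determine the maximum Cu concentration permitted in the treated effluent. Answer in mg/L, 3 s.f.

0.0325 mg/L

8.8 µg/L = 0.0088 mg/L.
16 µg/L = 0.016 mg/L.
Mass balance: 0.016·0.89 = 0.27·Cₑ + 0.62·0.0088.
Cₑ = (0.01424 − 0.005456) / 0.27 = 0.03253 mg/L.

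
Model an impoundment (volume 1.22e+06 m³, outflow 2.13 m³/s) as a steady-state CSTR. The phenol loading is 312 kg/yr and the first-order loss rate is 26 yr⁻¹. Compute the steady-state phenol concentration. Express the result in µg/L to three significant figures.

Outflow Q = 2.13 m³/s × 3.156e+07 s/yr = 6.722e+07 m³/yr.
Steady-state CSTR mass balance: W = Q·C + k·V·C, so C = W/(Q + kV).
Q + kV = 6.722e+07 + 26·1.22e+06 = 9.894e+07 m³/yr.
C = 312/9.894e+07 = 3.154e-06 kg/m³ = 0.003154 mg/L = 3.154 µg/L.

3.15 µg/L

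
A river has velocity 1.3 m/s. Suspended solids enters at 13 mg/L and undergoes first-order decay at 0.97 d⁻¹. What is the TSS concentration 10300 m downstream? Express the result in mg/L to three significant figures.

11.9 mg/L

Travel time t = 10300 m / 1.3 m/s = 1.03e+04/1.3 = 7923 s = 0.0917 d.
First-order decay: C = 13·exp(−0.97·0.0917) = 13·0.9149 = 11.89 mg/L.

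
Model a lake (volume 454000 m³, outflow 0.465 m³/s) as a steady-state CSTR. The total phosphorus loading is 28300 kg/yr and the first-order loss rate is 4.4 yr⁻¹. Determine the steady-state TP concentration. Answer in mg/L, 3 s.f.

1.70 mg/L

Outflow Q = 0.465 m³/s × 3.156e+07 s/yr = 1.467e+07 m³/yr.
Steady-state CSTR mass balance: W = Q·C + k·V·C, so C = W/(Q + kV).
Q + kV = 1.467e+07 + 4.4·454000 = 1.667e+07 m³/yr.
C = 28300/1.667e+07 = 0.001697 kg/m³ = 1.697 mg/L.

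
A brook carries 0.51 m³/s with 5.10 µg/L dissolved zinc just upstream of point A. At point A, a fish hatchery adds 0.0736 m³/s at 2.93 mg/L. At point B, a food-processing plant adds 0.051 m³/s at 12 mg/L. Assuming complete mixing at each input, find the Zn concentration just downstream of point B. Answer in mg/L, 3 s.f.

5.10 µg/L = 0.0051 mg/L.
After input A: C = (0.51·0.0051 + 0.0736·2.93) / 0.5836 = 0.374 mg/L.
After input B: C = (0.5836·0.374 + 0.051·12) / 0.6346 = 1.308 mg/L.

1.31 mg/L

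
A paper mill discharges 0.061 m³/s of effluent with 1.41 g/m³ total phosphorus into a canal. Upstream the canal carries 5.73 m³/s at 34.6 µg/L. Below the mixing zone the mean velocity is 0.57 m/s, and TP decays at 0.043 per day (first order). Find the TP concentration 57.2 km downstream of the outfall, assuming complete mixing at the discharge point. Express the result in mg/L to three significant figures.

0.0467 mg/L

34.6 µg/L = 0.0346 mg/L.
After complete mixing, C₀ = (0.061·1.41 + 5.73·0.0346) / 5.791 = 0.04909 mg/L.
Travel time t = 5.72e+04 m / 0.57 m/s = 1.004e+05 s = 1.161 d.
C = 0.04909·exp(−0.043·1.161) = 0.04909·0.9513 = 0.0467 mg/L.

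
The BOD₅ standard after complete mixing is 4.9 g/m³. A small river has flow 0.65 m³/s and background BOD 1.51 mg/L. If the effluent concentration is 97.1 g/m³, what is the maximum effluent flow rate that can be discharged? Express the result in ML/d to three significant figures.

Mass balance at complete mixing: C_std·(Q_w + Q_r) = Q_w·C_e + Q_r·C_b.
Rearranging, Q_w = Q_r·(C_std − C_b)/(C_e − C_std) = 0.65·(4.9 − 1.51) / (97.1 − 4.9) = 0.0239 m³/s.
= 2.065 ML/d.

2.06 ML/d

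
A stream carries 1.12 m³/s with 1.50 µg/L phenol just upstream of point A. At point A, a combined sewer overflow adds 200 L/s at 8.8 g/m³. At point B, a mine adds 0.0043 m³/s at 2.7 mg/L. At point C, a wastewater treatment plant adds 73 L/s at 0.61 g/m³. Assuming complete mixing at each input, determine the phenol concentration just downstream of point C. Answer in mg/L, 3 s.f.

1.30 mg/L

1.50 µg/L = 0.0015 mg/L.
200 L/s = 0.2 m³/s.
After input A: C = (1.12·0.0015 + 0.2·8.8) / 1.32 = 1.335 mg/L.
After input B: C = (1.32·1.335 + 0.0043·2.7) / 1.324 = 1.339 mg/L.
73 L/s = 0.073 m³/s.
After input C: C = (1.324·1.339 + 0.073·0.61) / 1.397 = 1.301 mg/L.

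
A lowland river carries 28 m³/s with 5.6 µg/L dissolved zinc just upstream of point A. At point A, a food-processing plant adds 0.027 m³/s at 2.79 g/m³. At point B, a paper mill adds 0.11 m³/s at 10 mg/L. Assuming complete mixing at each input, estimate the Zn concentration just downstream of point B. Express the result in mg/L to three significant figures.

0.0473 mg/L

5.6 µg/L = 0.0056 mg/L.
After input A: C = (28·0.0056 + 0.027·2.79) / 28.03 = 0.008282 mg/L.
After input B: C = (28.03·0.008282 + 0.11·10) / 28.14 = 0.04734 mg/L.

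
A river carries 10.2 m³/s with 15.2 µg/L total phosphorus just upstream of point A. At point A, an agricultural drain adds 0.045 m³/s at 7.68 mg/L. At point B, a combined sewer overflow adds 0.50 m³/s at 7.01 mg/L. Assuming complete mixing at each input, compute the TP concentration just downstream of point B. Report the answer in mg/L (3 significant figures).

15.2 µg/L = 0.0152 mg/L.
After input A: C = (10.2·0.0152 + 0.045·7.68) / 10.24 = 0.04887 mg/L.
After input B: C = (10.24·0.04887 + 0.5·7.01) / 10.74 = 0.3728 mg/L.

0.373 mg/L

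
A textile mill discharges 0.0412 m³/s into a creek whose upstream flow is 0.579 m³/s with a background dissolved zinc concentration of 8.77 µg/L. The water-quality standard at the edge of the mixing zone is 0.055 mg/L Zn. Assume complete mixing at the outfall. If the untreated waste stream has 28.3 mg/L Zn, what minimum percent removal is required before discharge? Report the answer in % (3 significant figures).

97.5 %

8.77 µg/L = 0.00877 mg/L.
Mass balance: 0.055·0.6202 = 0.0412·Cₑ + 0.579·0.00877.
Cₑ = (0.03411 − 0.005078) / 0.0412 = 0.7047 mg/L.
Required removal = 1 − 0.7047/28.3 = 97.51 %.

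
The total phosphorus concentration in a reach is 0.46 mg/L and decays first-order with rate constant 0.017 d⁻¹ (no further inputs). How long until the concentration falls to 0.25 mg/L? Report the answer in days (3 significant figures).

35.9 d

t = ln(C₀/C)/k = ln(0.46/0.25)/0.017 = 0.6098/0.017 = 35.87 d.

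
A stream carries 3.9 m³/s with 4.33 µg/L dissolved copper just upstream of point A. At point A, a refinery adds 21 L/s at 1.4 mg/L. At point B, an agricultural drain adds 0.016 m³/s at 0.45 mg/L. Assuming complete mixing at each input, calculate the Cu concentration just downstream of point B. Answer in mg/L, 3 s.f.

4.33 µg/L = 0.00433 mg/L.
21 L/s = 0.021 m³/s.
After input A: C = (3.9·0.00433 + 0.021·1.4) / 3.921 = 0.0118 mg/L.
After input B: C = (3.921·0.0118 + 0.016·0.45) / 3.937 = 0.01359 mg/L.

0.0136 mg/L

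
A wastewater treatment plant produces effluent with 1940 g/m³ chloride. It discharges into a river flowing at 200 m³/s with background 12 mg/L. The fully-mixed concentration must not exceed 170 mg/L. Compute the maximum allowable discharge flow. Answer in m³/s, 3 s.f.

17.9 m³/s

Mass balance at complete mixing: C_std·(Q_w + Q_r) = Q_w·C_e + Q_r·C_b.
Rearranging, Q_w = Q_r·(C_std − C_b)/(C_e − C_std) = 200·(170 − 12) / (1940 − 170) = 17.85 m³/s.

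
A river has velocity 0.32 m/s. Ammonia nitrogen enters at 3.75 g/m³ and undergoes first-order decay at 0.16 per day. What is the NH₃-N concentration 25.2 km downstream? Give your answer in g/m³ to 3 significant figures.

Travel time t = 25.2 km / 0.32 m/s = 2.52e+04/0.32 = 7.875e+04 s = 0.9115 d.
First-order decay: C = 3.75·exp(−0.16·0.9115) = 3.75·0.8643 = 3.241 g/m³.

3.24 g/m³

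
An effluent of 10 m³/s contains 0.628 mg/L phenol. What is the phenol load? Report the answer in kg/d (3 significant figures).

543 kg/d

Mass flux = Q·C = 10 m³/s × 0.628 g/m³ = 6.28 g/s.
= 6.28 g/s × 86.4 = 542.6 kg/d.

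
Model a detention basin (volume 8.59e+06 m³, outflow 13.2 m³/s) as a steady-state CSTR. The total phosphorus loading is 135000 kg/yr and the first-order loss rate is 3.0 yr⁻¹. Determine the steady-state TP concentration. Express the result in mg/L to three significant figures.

0.305 mg/L

Outflow Q = 13.2 m³/s × 3.156e+07 s/yr = 4.166e+08 m³/yr.
Steady-state CSTR mass balance: W = Q·C + k·V·C, so C = W/(Q + kV).
Q + kV = 4.166e+08 + 3.0·8.59e+06 = 4.423e+08 m³/yr.
C = 135000/4.423e+08 = 0.0003052 kg/m³ = 0.3052 mg/L.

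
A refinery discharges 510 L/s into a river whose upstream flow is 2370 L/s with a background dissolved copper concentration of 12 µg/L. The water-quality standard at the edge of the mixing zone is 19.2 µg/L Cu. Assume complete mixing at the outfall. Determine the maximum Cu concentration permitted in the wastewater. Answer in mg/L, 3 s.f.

510 L/s = 0.51 m³/s.
2370 L/s = 2.37 m³/s.
12 µg/L = 0.012 mg/L.
19.2 µg/L = 0.0192 mg/L.
Mass balance: 0.0192·2.88 = 0.51·Cₑ + 2.37·0.012.
Cₑ = (0.0553 − 0.02844) / 0.51 = 0.05266 mg/L.

0.0527 mg/L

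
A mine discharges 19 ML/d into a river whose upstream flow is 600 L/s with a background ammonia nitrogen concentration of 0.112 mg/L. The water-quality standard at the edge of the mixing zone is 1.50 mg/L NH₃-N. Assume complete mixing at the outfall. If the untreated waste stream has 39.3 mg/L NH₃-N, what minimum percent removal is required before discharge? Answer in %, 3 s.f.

86.5 %

19 ML/d = 0.2199 m³/s.
600 L/s = 0.6 m³/s.
Mass balance: 1.5·0.8199 = 0.2199·Cₑ + 0.6·0.112.
Cₑ = (1.23 − 0.0672) / 0.2199 = 5.287 mg/L.
Required removal = 1 − 5.287/39.3 = 86.55 %.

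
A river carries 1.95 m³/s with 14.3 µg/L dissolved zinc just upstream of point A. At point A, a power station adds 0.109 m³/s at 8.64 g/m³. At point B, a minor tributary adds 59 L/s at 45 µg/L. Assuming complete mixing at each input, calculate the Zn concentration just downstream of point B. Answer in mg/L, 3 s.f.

14.3 µg/L = 0.0143 mg/L.
After input A: C = (1.95·0.0143 + 0.109·8.64) / 2.059 = 0.4709 mg/L.
59 L/s = 0.059 m³/s.
45 µg/L = 0.045 mg/L.
After input B: C = (2.059·0.4709 + 0.059·0.045) / 2.118 = 0.4591 mg/L.

0.459 mg/L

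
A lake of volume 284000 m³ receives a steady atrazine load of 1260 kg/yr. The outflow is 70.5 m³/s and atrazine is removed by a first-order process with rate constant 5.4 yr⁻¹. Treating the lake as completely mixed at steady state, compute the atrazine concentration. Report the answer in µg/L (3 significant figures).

Outflow Q = 70.5 m³/s × 3.156e+07 s/yr = 2.225e+09 m³/yr.
Steady-state CSTR mass balance: W = Q·C + k·V·C, so C = W/(Q + kV).
Q + kV = 2.225e+09 + 5.4·284000 = 2.226e+09 m³/yr.
C = 1260/2.226e+09 = 5.66e-07 kg/m³ = 0.000566 mg/L = 0.566 µg/L.

0.566 µg/L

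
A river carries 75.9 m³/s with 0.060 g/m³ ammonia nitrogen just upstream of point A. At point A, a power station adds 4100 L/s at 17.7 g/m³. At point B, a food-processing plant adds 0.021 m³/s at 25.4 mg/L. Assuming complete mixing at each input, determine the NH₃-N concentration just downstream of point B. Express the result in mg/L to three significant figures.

4100 L/s = 4.1 m³/s.
After input A: C = (75.9·0.06 + 4.1·17.7) / 80 = 0.964 mg/L.
After input B: C = (80·0.964 + 0.021·25.4) / 80.02 = 0.9705 mg/L.

0.970 mg/L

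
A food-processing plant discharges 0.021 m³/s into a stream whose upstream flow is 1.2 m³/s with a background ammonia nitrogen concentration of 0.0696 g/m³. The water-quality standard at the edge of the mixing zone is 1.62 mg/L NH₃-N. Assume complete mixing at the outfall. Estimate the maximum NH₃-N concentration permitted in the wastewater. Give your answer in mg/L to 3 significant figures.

90.2 mg/L

Mass balance: 1.62·1.221 = 0.021·Cₑ + 1.2·0.0696.
Cₑ = (1.978 − 0.08352) / 0.021 = 90.21 mg/L.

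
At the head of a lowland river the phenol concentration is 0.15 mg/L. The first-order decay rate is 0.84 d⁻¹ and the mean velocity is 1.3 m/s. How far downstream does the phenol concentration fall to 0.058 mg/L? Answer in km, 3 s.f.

127 km

From C = C₀·e^(−kt), t = ln(C₀/C)/k = ln(0.15/0.058)/0.84 = 0.9502/0.84 = 1.131 d.
Distance = v·t = 1.3 m/s × 9.773e+04 s = 1.271e+05 m = 127.1 km.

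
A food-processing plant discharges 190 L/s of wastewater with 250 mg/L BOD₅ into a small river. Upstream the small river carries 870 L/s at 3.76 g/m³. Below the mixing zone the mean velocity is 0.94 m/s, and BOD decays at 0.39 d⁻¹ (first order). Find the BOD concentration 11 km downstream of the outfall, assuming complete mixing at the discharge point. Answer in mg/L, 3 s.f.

45.4 mg/L

190 L/s = 0.19 m³/s.
870 L/s = 0.87 m³/s.
After complete mixing, C₀ = (0.19·250 + 0.87·3.76) / 1.06 = 47.9 mg/L.
Travel time t = 1.1e+04 m / 0.94 m/s = 1.17e+04 s = 0.1354 d.
C = 47.9·exp(−0.39·0.1354) = 47.9·0.9485 = 45.43 mg/L.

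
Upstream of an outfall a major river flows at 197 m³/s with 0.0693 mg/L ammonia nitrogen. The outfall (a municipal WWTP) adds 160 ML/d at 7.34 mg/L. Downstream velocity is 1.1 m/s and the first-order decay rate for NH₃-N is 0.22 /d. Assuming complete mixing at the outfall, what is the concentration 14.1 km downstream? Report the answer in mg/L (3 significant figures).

0.133 mg/L

160 ML/d = 1.852 m³/s.
After complete mixing, C₀ = (1.852·7.34 + 197·0.0693) / 198.9 = 0.137 mg/L.
Travel time t = 1.41e+04 m / 1.1 m/s = 1.282e+04 s = 0.1484 d.
C = 0.137·exp(−0.22·0.1484) = 0.137·0.9679 = 0.1326 mg/L.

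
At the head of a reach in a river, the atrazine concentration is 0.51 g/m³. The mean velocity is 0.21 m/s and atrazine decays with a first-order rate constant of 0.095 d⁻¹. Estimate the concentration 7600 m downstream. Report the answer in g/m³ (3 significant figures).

0.490 g/m³

Travel time t = 7600 m / 0.21 m/s = 7600/0.21 = 3.619e+04 s = 0.4189 d.
First-order decay: C = 0.51·exp(−0.095·0.4189) = 0.51·0.961 = 0.4901 g/m³.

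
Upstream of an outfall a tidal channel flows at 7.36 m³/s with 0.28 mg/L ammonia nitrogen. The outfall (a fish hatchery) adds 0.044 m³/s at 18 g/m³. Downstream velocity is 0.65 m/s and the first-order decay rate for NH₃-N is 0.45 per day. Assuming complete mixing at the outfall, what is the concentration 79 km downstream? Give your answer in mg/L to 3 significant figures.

After complete mixing, C₀ = (0.044·18 + 7.36·0.28) / 7.404 = 0.3853 mg/L.
Travel time t = 7.9e+04 m / 0.65 m/s = 1.215e+05 s = 1.407 d.
C = 0.3853·exp(−0.45·1.407) = 0.3853·0.531 = 0.2046 mg/L.

0.205 mg/L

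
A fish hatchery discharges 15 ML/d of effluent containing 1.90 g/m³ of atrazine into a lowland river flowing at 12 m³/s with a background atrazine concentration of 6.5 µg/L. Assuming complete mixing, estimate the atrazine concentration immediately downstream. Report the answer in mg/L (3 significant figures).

0.0335 mg/L

15 ML/d = 0.1736 m³/s.
6.5 µg/L = 0.0065 mg/L.
By mass balance at complete mixing, C = (0.1736·1.9 + 12·0.0065) / (0.1736 + 12) = 0.4079/12.17 = 0.0335 mg/L.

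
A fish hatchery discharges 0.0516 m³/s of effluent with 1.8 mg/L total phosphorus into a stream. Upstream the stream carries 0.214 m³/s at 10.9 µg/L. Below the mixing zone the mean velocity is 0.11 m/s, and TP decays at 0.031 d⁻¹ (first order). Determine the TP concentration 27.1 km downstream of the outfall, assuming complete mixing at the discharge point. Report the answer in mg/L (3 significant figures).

0.328 mg/L

10.9 µg/L = 0.0109 mg/L.
After complete mixing, C₀ = (0.0516·1.8 + 0.214·0.0109) / 0.2656 = 0.3585 mg/L.
Travel time t = 2.71e+04 m / 0.11 m/s = 2.464e+05 s = 2.851 d.
C = 0.3585·exp(−0.031·2.851) = 0.3585·0.9154 = 0.3282 mg/L.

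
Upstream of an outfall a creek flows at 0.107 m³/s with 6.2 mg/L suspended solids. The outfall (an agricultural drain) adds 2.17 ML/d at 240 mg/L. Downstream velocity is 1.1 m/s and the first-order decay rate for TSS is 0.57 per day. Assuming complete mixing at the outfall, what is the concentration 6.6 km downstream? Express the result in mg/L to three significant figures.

2.17 ML/d = 0.02512 m³/s.
After complete mixing, C₀ = (0.02512·240 + 0.107·6.2) / 0.1321 = 50.65 mg/L.
Travel time t = 6600 m / 1.1 m/s = 6000 s = 0.06944 d.
C = 50.65·exp(−0.57·0.06944) = 50.65·0.9612 = 48.68 mg/L.

48.7 mg/L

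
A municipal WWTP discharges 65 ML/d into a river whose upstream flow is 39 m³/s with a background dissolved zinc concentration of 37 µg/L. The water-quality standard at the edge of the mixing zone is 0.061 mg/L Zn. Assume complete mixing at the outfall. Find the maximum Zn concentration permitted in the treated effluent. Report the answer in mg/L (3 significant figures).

65 ML/d = 0.7523 m³/s.
37 µg/L = 0.037 mg/L.
Mass balance: 0.061·39.75 = 0.7523·Cₑ + 39·0.037.
Cₑ = (2.425 − 1.443) / 0.7523 = 1.305 mg/L.

1.31 mg/L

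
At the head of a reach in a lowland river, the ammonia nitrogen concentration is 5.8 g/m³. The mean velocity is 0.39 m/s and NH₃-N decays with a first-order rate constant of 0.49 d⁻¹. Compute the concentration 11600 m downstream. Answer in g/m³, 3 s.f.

4.90 g/m³

Travel time t = 11600 m / 0.39 m/s = 1.16e+04/0.39 = 2.974e+04 s = 0.3443 d.
First-order decay: C = 5.8·exp(−0.49·0.3443) = 5.8·0.8448 = 4.9 g/m³.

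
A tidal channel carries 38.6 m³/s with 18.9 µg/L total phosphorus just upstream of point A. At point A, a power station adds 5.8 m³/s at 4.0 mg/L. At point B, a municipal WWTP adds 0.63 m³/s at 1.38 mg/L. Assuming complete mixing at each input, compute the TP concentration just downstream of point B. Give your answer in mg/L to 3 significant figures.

0.551 mg/L

18.9 µg/L = 0.0189 mg/L.
After input A: C = (38.6·0.0189 + 5.8·4) / 44.4 = 0.539 mg/L.
After input B: C = (44.4·0.539 + 0.63·1.38) / 45.03 = 0.5507 mg/L.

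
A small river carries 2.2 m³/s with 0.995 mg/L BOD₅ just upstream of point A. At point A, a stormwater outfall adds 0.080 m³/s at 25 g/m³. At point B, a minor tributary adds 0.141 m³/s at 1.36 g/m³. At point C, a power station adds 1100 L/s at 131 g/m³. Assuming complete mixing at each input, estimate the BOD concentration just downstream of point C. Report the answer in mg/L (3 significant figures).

After input A: C = (2.2·0.995 + 0.08·25) / 2.28 = 1.837 mg/L.
After input B: C = (2.28·1.837 + 0.141·1.36) / 2.421 = 1.809 mg/L.
1100 L/s = 1.1 m³/s.
After input C: C = (2.421·1.809 + 1.1·131) / 3.521 = 42.17 mg/L.

42.2 mg/L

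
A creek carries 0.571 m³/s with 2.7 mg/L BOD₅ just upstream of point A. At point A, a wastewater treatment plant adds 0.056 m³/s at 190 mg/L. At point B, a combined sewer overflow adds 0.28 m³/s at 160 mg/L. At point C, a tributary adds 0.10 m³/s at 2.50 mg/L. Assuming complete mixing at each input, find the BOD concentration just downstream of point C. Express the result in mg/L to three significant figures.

After input A: C = (0.571·2.7 + 0.056·190) / 0.627 = 19.43 mg/L.
After input B: C = (0.627·19.43 + 0.28·160) / 0.907 = 62.82 mg/L.
After input C: C = (0.907·62.82 + 0.1·2.5) / 1.007 = 56.83 mg/L.

56.8 mg/L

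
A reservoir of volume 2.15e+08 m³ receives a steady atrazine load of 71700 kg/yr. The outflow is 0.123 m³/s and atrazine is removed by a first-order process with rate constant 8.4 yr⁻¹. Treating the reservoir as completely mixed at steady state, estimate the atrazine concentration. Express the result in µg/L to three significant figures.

Outflow Q = 0.123 m³/s × 3.156e+07 s/yr = 3.882e+06 m³/yr.
Steady-state CSTR mass balance: W = Q·C + k·V·C, so C = W/(Q + kV).
Q + kV = 3.882e+06 + 8.4·2.15e+08 = 1.81e+09 m³/yr.
C = 71700/1.81e+09 = 3.962e-05 kg/m³ = 0.03962 mg/L = 39.62 µg/L.

39.6 µg/L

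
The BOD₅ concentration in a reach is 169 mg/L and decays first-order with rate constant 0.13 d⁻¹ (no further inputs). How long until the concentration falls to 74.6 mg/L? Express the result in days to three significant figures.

t = ln(C₀/C)/k = ln(169/74.6)/0.13 = 0.8178/0.13 = 6.29 d.

6.29 d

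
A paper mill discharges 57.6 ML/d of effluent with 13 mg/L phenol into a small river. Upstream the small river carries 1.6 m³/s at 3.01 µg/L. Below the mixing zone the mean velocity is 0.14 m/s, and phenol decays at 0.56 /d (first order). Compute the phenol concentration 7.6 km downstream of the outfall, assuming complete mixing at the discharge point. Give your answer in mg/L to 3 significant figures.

2.69 mg/L

57.6 ML/d = 0.6667 m³/s.
3.01 µg/L = 0.00301 mg/L.
After complete mixing, C₀ = (0.6667·13 + 1.6·0.00301) / 2.267 = 3.826 mg/L.
Travel time t = 7600 m / 0.14 m/s = 5.429e+04 s = 0.6283 d.
C = 3.826·exp(−0.56·0.6283) = 3.826·0.7034 = 2.691 mg/L.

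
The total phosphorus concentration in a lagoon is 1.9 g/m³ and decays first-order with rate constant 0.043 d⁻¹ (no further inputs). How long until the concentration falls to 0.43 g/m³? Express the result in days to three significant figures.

t = ln(C₀/C)/k = ln(1.9/0.43)/0.043 = 1.486/0.043 = 34.55 d.

34.6 d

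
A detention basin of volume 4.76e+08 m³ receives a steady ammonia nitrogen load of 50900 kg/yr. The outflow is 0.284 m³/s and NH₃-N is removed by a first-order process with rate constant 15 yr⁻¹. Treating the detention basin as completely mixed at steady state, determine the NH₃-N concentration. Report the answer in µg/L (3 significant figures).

Outflow Q = 0.284 m³/s × 3.156e+07 s/yr = 8.962e+06 m³/yr.
Steady-state CSTR mass balance: W = Q·C + k·V·C, so C = W/(Q + kV).
Q + kV = 8.962e+06 + 15·4.76e+08 = 7.149e+09 m³/yr.
C = 50900/7.149e+09 = 7.12e-06 kg/m³ = 0.00712 mg/L = 7.12 µg/L.

7.12 µg/L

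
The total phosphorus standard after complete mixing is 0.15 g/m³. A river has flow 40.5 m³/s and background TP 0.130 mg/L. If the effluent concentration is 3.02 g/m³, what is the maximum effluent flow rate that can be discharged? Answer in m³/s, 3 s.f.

0.282 m³/s

Mass balance at complete mixing: C_std·(Q_w + Q_r) = Q_w·C_e + Q_r·C_b.
Rearranging, Q_w = Q_r·(C_std − C_b)/(C_e − C_std) = 40.5·(0.15 − 0.13) / (3.02 − 0.15) = 0.2822 m³/s.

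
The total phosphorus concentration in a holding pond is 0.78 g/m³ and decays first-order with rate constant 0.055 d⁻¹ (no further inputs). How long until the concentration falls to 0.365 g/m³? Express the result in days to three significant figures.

13.8 d

t = ln(C₀/C)/k = ln(0.78/0.365)/0.055 = 0.7594/0.055 = 13.81 d.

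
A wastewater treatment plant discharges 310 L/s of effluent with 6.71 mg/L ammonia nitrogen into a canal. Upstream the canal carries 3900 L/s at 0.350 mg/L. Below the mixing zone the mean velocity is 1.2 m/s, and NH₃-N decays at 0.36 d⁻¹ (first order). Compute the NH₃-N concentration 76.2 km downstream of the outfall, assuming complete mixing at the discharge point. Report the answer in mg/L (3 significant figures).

310 L/s = 0.31 m³/s.
3900 L/s = 3.9 m³/s.
After complete mixing, C₀ = (0.31·6.71 + 3.9·0.35) / 4.21 = 0.8183 mg/L.
Travel time t = 7.62e+04 m / 1.2 m/s = 6.35e+04 s = 0.735 d.
C = 0.8183·exp(−0.36·0.735) = 0.8183·0.7675 = 0.6281 mg/L.

0.628 mg/L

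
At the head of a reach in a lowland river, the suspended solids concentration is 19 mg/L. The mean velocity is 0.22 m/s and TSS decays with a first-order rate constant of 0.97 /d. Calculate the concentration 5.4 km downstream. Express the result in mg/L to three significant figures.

14.4 mg/L

Travel time t = 5.4 km / 0.22 m/s = 5400/0.22 = 2.455e+04 s = 0.2841 d.
First-order decay: C = 19·exp(−0.97·0.2841) = 19·0.7591 = 14.42 mg/L.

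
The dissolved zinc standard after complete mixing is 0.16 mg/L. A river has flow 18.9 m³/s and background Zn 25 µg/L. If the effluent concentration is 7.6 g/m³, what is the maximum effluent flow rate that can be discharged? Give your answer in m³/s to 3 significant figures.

0.343 m³/s

25 µg/L = 0.025 mg/L.
Mass balance at complete mixing: C_std·(Q_w + Q_r) = Q_w·C_e + Q_r·C_b.
Rearranging, Q_w = Q_r·(C_std − C_b)/(C_e − C_std) = 18.9·(0.16 − 0.025) / (7.6 − 0.16) = 0.3429 m³/s.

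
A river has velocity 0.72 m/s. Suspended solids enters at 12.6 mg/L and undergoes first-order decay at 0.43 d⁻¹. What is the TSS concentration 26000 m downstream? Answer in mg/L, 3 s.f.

10.5 mg/L

Travel time t = 26000 m / 0.72 m/s = 2.6e+04/0.72 = 3.611e+04 s = 0.418 d.
First-order decay: C = 12.6·exp(−0.43·0.418) = 12.6·0.8355 = 10.53 mg/L.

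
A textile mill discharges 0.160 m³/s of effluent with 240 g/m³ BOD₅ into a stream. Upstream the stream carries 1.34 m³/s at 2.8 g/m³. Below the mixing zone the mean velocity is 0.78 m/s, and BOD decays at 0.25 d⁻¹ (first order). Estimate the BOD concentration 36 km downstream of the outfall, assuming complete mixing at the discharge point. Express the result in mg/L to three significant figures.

24.6 mg/L

After complete mixing, C₀ = (0.16·240 + 1.34·2.8) / 1.5 = 28.1 mg/L.
Travel time t = 3.6e+04 m / 0.78 m/s = 4.615e+04 s = 0.5342 d.
C = 28.1·exp(−0.25·0.5342) = 28.1·0.875 = 24.59 mg/L.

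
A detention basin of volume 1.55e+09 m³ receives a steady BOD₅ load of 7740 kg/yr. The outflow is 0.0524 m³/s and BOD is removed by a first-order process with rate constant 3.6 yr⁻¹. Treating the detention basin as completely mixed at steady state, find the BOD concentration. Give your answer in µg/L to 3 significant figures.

Outflow Q = 0.0524 m³/s × 3.156e+07 s/yr = 1.654e+06 m³/yr.
Steady-state CSTR mass balance: W = Q·C + k·V·C, so C = W/(Q + kV).
Q + kV = 1.654e+06 + 3.6·1.55e+09 = 5.582e+09 m³/yr.
C = 7740/5.582e+09 = 1.387e-06 kg/m³ = 0.001387 mg/L = 1.387 µg/L.

1.39 µg/L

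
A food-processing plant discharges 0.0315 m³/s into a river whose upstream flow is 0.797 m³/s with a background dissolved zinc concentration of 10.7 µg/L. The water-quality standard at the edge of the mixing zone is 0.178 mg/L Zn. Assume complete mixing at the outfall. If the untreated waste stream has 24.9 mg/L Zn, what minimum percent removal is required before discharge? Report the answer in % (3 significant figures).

10.7 µg/L = 0.0107 mg/L.
Mass balance: 0.178·0.8285 = 0.0315·Cₑ + 0.797·0.0107.
Cₑ = (0.1475 − 0.008528) / 0.0315 = 4.411 mg/L.
Required removal = 1 − 4.411/24.9 = 82.29 %.

82.3 %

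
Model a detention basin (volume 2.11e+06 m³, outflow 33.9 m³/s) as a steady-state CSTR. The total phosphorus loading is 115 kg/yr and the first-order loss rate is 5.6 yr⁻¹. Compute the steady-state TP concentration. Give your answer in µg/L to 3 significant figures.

0.106 µg/L

Outflow Q = 33.9 m³/s × 3.156e+07 s/yr = 1.07e+09 m³/yr.
Steady-state CSTR mass balance: W = Q·C + k·V·C, so C = W/(Q + kV).
Q + kV = 1.07e+09 + 5.6·2.11e+06 = 1.082e+09 m³/yr.
C = 115/1.082e+09 = 1.063e-07 kg/m³ = 0.0001063 mg/L = 0.1063 µg/L.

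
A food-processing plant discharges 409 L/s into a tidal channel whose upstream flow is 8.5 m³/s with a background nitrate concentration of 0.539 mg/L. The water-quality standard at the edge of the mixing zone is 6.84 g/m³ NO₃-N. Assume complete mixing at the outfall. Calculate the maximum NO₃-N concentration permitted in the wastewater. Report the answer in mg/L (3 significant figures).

138 mg/L

409 L/s = 0.409 m³/s.
Mass balance: 6.84·8.909 = 0.409·Cₑ + 8.5·0.539.
Cₑ = (60.94 − 4.582) / 0.409 = 137.8 mg/L.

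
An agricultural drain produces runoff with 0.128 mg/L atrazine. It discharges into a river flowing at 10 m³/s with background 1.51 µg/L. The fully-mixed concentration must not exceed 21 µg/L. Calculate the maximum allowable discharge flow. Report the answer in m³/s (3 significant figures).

1.82 m³/s

1.51 µg/L = 0.00151 mg/L.
21 µg/L = 0.021 mg/L.
Mass balance at complete mixing: C_std·(Q_w + Q_r) = Q_w·C_e + Q_r·C_b.
Rearranging, Q_w = Q_r·(C_std − C_b)/(C_e − C_std) = 10·(0.021 − 0.00151) / (0.128 − 0.021) = 1.821 m³/s.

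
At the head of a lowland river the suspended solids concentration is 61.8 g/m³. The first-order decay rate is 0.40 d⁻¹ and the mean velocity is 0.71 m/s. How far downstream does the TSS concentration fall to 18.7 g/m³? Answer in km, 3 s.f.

183 km

From C = C₀·e^(−kt), t = ln(C₀/C)/k = ln(61.8/18.7)/0.40 = 1.195/0.40 = 2.988 d.
Distance = v·t = 0.71 m/s × 2.582e+05 s = 1.833e+05 m = 183.3 km.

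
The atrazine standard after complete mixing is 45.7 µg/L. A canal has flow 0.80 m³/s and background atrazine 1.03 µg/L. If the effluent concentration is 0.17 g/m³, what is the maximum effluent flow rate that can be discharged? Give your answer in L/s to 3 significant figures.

1.03 µg/L = 0.00103 mg/L.
45.7 µg/L = 0.0457 mg/L.
Mass balance at complete mixing: C_std·(Q_w + Q_r) = Q_w·C_e + Q_r·C_b.
Rearranging, Q_w = Q_r·(C_std − C_b)/(C_e − C_std) = 0.80·(0.0457 − 0.00103) / (0.17 − 0.0457) = 0.2875 m³/s.
= 287.5 L/s.

287 L/s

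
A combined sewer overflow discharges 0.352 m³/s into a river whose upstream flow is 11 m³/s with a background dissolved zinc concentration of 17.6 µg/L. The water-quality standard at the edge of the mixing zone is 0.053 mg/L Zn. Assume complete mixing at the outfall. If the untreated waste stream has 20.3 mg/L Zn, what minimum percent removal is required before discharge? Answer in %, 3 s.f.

17.6 µg/L = 0.0176 mg/L.
Mass balance: 0.053·11.35 = 0.352·Cₑ + 11·0.0176.
Cₑ = (0.6017 − 0.1936) / 0.352 = 1.159 mg/L.
Required removal = 1 − 1.159/20.3 = 94.29 %.

94.3 %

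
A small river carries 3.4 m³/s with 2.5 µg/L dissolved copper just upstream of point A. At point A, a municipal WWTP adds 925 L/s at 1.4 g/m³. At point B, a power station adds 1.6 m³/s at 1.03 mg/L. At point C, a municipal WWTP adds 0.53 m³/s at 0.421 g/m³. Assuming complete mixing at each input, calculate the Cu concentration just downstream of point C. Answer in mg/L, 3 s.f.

2.5 µg/L = 0.0025 mg/L.
925 L/s = 0.925 m³/s.
After input A: C = (3.4·0.0025 + 0.925·1.4) / 4.325 = 0.3014 mg/L.
After input B: C = (4.325·0.3014 + 1.6·1.03) / 5.925 = 0.4981 mg/L.
After input C: C = (5.925·0.4981 + 0.53·0.421) / 6.455 = 0.4918 mg/L.

0.492 mg/L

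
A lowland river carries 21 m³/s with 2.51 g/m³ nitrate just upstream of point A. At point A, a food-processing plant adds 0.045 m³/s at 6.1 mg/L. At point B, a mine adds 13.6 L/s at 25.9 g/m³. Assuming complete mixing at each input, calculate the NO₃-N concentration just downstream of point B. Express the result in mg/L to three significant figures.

2.53 mg/L

After input A: C = (21·2.51 + 0.045·6.1) / 21.05 = 2.518 mg/L.
13.6 L/s = 0.0136 m³/s.
After input B: C = (21.05·2.518 + 0.0136·25.9) / 21.06 = 2.533 mg/L.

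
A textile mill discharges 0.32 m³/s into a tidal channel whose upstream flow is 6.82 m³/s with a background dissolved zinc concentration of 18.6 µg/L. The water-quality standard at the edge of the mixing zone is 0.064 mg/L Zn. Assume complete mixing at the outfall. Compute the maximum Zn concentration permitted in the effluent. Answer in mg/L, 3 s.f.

1.03 mg/L

18.6 µg/L = 0.0186 mg/L.
Mass balance: 0.064·7.14 = 0.32·Cₑ + 6.82·0.0186.
Cₑ = (0.457 − 0.1269) / 0.32 = 1.032 mg/L.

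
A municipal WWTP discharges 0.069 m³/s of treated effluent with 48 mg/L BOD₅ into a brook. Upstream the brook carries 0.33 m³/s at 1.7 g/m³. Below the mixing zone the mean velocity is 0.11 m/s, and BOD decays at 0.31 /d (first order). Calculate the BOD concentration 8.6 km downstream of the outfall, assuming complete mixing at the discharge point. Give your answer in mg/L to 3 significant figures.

7.33 mg/L

After complete mixing, C₀ = (0.069·48 + 0.33·1.7) / 0.399 = 9.707 mg/L.
Travel time t = 8600 m / 0.11 m/s = 7.818e+04 s = 0.9049 d.
C = 9.707·exp(−0.31·0.9049) = 9.707·0.7554 = 7.332 mg/L.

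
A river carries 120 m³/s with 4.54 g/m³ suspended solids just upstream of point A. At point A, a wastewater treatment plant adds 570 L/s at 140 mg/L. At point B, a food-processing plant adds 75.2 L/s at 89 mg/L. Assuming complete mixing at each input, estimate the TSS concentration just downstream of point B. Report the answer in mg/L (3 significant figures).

570 L/s = 0.57 m³/s.
After input A: C = (120·4.54 + 0.57·140) / 120.6 = 5.18 mg/L.
75.2 L/s = 0.0752 m³/s.
After input B: C = (120.6·5.18 + 0.0752·89) / 120.6 = 5.233 mg/L.

5.23 mg/L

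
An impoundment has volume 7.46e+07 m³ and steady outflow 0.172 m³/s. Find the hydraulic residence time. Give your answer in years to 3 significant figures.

13.7 yr

Q = 0.172 m³/s × 3.156e+07 s/yr = 5.428e+06 m³/yr.
Hydraulic residence time τ = V/Q = 7.46e+07/5.428e+06 = 13.74 yr.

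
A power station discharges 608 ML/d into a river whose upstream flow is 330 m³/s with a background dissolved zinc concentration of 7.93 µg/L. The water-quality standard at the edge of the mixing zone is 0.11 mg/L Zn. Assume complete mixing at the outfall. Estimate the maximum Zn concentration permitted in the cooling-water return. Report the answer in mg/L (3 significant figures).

4.90 mg/L

608 ML/d = 7.037 m³/s.
7.93 µg/L = 0.00793 mg/L.
Mass balance: 0.11·337 = 7.037·Cₑ + 330·0.00793.
Cₑ = (37.07 − 2.617) / 7.037 = 4.897 mg/L.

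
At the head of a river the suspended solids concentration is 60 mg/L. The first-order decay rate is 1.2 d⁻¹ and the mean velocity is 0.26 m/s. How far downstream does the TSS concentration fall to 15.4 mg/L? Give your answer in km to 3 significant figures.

From C = C₀·e^(−kt), t = ln(C₀/C)/k = ln(60/15.4)/1.2 = 1.36/1.2 = 1.133 d.
Distance = v·t = 0.26 m/s × 9.792e+04 s = 2.546e+04 m = 25.46 km.

25.5 km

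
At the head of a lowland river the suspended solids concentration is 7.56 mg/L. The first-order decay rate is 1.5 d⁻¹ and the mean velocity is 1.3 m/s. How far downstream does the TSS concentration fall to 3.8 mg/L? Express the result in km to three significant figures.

51.5 km

From C = C₀·e^(−kt), t = ln(C₀/C)/k = ln(7.56/3.8)/1.5 = 0.6879/1.5 = 0.4586 d.
Distance = v·t = 1.3 m/s × 3.962e+04 s = 5.151e+04 m = 51.51 km.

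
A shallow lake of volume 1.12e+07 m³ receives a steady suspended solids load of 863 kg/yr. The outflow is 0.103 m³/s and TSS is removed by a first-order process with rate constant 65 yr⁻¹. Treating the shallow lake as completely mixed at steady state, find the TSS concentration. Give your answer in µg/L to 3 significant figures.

Outflow Q = 0.103 m³/s × 3.156e+07 s/yr = 3.25e+06 m³/yr.
Steady-state CSTR mass balance: W = Q·C + k·V·C, so C = W/(Q + kV).
Q + kV = 3.25e+06 + 65·1.12e+07 = 7.313e+08 m³/yr.
C = 863/7.313e+08 = 1.18e-06 kg/m³ = 0.00118 mg/L = 1.18 µg/L.

1.18 µg/L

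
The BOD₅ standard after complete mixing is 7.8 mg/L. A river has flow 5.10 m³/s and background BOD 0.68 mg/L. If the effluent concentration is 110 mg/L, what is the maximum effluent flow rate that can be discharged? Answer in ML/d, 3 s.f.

Mass balance at complete mixing: C_std·(Q_w + Q_r) = Q_w·C_e + Q_r·C_b.
Rearranging, Q_w = Q_r·(C_std − C_b)/(C_e − C_std) = 5.10·(7.8 − 0.68) / (110 − 7.8) = 0.3553 m³/s.
= 30.7 ML/d.

30.7 ML/d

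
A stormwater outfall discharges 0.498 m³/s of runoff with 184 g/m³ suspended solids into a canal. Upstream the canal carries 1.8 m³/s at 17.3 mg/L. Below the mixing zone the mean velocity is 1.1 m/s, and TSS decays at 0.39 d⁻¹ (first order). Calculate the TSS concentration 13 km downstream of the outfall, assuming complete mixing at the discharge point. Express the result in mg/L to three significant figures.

After complete mixing, C₀ = (0.498·184 + 1.8·17.3) / 2.298 = 53.43 mg/L.
Travel time t = 1.3e+04 m / 1.1 m/s = 1.182e+04 s = 0.1368 d.
C = 53.43·exp(−0.39·0.1368) = 53.43·0.9481 = 50.65 mg/L.

50.7 mg/L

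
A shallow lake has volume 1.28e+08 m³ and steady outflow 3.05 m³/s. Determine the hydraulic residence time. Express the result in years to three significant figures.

Q = 3.05 m³/s × 3.156e+07 s/yr = 9.625e+07 m³/yr.
Hydraulic residence time τ = V/Q = 1.28e+08/9.625e+07 = 1.33 yr.

1.33 yr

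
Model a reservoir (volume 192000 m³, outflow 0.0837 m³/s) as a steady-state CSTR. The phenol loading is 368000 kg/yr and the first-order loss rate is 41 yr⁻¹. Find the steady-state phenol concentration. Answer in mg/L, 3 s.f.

35.0 mg/L

Outflow Q = 0.0837 m³/s × 3.156e+07 s/yr = 2.641e+06 m³/yr.
Steady-state CSTR mass balance: W = Q·C + k·V·C, so C = W/(Q + kV).
Q + kV = 2.641e+06 + 41·192000 = 1.051e+07 m³/yr.
C = 368000/1.051e+07 = 0.035 kg/m³ = 35 mg/L.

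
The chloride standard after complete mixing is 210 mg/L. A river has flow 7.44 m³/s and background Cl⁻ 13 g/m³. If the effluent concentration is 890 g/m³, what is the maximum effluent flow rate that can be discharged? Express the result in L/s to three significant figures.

2160 L/s

Mass balance at complete mixing: C_std·(Q_w + Q_r) = Q_w·C_e + Q_r·C_b.
Rearranging, Q_w = Q_r·(C_std − C_b)/(C_e − C_std) = 7.44·(210 − 13) / (890 − 210) = 2.155 m³/s.
= 2155 L/s.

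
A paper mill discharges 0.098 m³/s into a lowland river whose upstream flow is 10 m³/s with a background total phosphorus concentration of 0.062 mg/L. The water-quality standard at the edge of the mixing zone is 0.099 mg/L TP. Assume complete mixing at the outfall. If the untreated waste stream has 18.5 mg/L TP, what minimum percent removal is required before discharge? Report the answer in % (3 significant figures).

79.1 %

Mass balance: 0.099·10.1 = 0.098·Cₑ + 10·0.062.
Cₑ = (0.9997 − 0.62) / 0.098 = 3.875 mg/L.
Required removal = 1 − 3.875/18.5 = 79.06 %.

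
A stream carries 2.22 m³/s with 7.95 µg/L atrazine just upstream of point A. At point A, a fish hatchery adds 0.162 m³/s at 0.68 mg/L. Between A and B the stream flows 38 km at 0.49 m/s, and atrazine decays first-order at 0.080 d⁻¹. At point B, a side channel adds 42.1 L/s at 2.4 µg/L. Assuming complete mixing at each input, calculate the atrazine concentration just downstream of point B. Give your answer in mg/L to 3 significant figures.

0.0491 mg/L

7.95 µg/L = 0.00795 mg/L.
After input A: C = (2.22·0.00795 + 0.162·0.68) / 2.382 = 0.05366 mg/L.
Over the 38 km reach to input B (t = 7.755e+04 s = 0.8976 d), decay gives C = 0.05366·exp(−0.080·0.8976) = 0.04994 mg/L.
42.1 L/s = 0.0421 m³/s.
2.4 µg/L = 0.0024 mg/L.
After input B: C = (2.382·0.04994 + 0.0421·0.0024) / 2.424 = 0.04911 mg/L.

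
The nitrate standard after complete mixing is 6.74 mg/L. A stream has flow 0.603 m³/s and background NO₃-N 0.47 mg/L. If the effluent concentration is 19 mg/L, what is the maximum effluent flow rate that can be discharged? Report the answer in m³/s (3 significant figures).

Mass balance at complete mixing: C_std·(Q_w + Q_r) = Q_w·C_e + Q_r·C_b.
Rearranging, Q_w = Q_r·(C_std − C_b)/(C_e − C_std) = 0.603·(6.74 − 0.47) / (19 − 6.74) = 0.3084 m³/s.

0.308 m³/s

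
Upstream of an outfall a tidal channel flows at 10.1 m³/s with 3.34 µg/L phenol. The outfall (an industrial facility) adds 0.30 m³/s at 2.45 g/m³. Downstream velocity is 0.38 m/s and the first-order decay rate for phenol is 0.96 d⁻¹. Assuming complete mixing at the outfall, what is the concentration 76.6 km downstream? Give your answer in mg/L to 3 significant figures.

3.34 µg/L = 0.00334 mg/L.
After complete mixing, C₀ = (0.3·2.45 + 10.1·0.00334) / 10.4 = 0.07392 mg/L.
Travel time t = 7.66e+04 m / 0.38 m/s = 2.016e+05 s = 2.333 d.
C = 0.07392·exp(−0.96·2.333) = 0.07392·0.1065 = 0.007871 mg/L.

0.00787 mg/L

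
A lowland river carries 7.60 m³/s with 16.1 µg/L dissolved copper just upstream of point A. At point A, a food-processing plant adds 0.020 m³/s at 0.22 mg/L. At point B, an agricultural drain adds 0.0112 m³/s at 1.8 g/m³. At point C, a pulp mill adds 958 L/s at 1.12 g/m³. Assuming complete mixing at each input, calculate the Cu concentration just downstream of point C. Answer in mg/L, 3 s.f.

0.142 mg/L

16.1 µg/L = 0.0161 mg/L.
After input A: C = (7.6·0.0161 + 0.02·0.22) / 7.62 = 0.01664 mg/L.
After input B: C = (7.62·0.01664 + 0.0112·1.8) / 7.631 = 0.01925 mg/L.
958 L/s = 0.958 m³/s.
After input C: C = (7.631·0.01925 + 0.958·1.12) / 8.589 = 0.142 mg/L.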